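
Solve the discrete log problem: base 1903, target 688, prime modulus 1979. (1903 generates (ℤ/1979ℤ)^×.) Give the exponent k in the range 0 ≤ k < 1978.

Baby-step giant-step with m = ceil(sqrt(1978)) = 45.
Baby table (1903^j mod 1979 for j=0..44):
  0:1  1:1903  2:1818  3:362  4:194  5:1088  6:430  7:963
  8:35  9:1298  10:302  11:796  12:853  13:479  14:1197  15:62
  16:1225  17:1892  18:675  19:154  20:170  21:933  22:336  23:191
  24:1316  25:913  26:1856  27:1432  28:13  29:991  30:1865  31:748
  32:543  33:291  34:1632  35:645  36:455  37:1042  38:1947  39:453
  40:1194  41:290  42:1708  43:806  44:93
Giant step factor: 1903^(-45) ≡ 1972 (mod 1979).
Scan 688·1972^i mod 1979 for i = 0, 1, …:
  i=0: 688   i=1: 1121   i=2: 69   i=3: 1496
  i=4: 1402   i=5: 81   i=6: 1412   i=7: 11
  i=8: 1902   i=9: 539     …   i=16: 23
  i=17: 1818
Match at i=17, j=2: k = 17·45 + 2 = 767.

767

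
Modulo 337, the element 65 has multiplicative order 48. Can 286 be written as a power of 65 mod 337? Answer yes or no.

no

286 ∈ ⟨65⟩ iff 286^48 ≡ 1 (mod 337), since |⟨65⟩| = 48.
286^48 mod 337 = 175.
Since 175 ≠ 1, 286 does not lie in the subgroup.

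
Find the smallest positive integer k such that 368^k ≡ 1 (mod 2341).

The order of 368 must divide p − 1 = 2340 = 2^2 · 3^2 · 5 · 13.
Divisors: 1, 2, 3, 4, 5, 6, 9, 10, 12, 13, 15, 18, 20, 26, 30, 36, 39, 45, 52, 60, 65, 78, 90, 117, 130, 156, 180, 195, 234, 260, 390, 468, 585, 780, 1170, 2340.
Check each in increasing order: 368^1 ≡ 368;  368^2 ≡ 1987;  368^3 ≡ 824;  368^4 ≡ 1243;  368^5 ≡ 929;  368^6 ≡ 86;  368^9 ≡ 634;  368^10 ≡ 1553;  368^12 ≡ 373;  368^13 ≡ 1486;  368^15 ≡ 681;  368^18 ≡ 1645;  368^20 ≡ 579;  368^26 ≡ 633;  368^30 ≡ 243;  368^36 ≡ 2170;  368^39 ≡ 1897;  368^45 ≡ 1613;  368^52 ≡ 378;  368^60 ≡ 524;  368^65 ≡ 2209;  368^78 ≡ 492;  368^90 ≡ 918;  368^117 ≡ 1606;  368^130 ≡ 1037;  368^156 ≡ 941;  368^180 ≡ 2305;  368^195 ≡ 1235;  368^234 ≡ 1795;  368^260 ≡ 850;  368^390 ≡ 1234;  368^468 ≡ 809;  368^585 ≡ 2340;  368^780 ≡ 1106;  368^1170 ≡ 1.
Smallest exponent giving 1 is 1170.

1170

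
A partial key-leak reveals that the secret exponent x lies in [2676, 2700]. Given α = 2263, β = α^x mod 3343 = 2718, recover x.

2689

Compute 2263^2676 mod 3343 = 1241, then multiply by 2263 repeatedly:
  2263^2676=1241  2263^2677=263  2263^2678=115  2263^2679=2834  2263^2680=1468
  2263^2681=2485  2263^2682=629  2263^2683=2652  2263^2684=791  2263^2685=1528
  2263^2686=1202  2263^2687=2267  2263^2688=2059  2263^2689=2718
Found 2718 at exponent 2689.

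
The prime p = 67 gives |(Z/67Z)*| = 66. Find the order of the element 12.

The order of 12 must divide p − 1 = 66 = 2 · 3 · 11.
Divisors: 1, 2, 3, 6, 11, 22, 33, 66.
Check each in increasing order: 12^1 ≡ 12;  12^2 ≡ 10;  12^3 ≡ 53;  12^6 ≡ 62;  12^11 ≡ 30;  12^22 ≡ 29;  12^33 ≡ 66;  12^66 ≡ 1.
Smallest exponent giving 1 is 66.

66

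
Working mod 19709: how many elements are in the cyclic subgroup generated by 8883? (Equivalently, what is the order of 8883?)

1516

The order of 8883 must divide p − 1 = 19708 = 2^2 · 13 · 379.
Divisors: 1, 2, 4, 13, 26, 52, 379, 758, 1516, 4927, 9854, 19708.
Check each in increasing order: 8883^1 ≡ 8883;  8883^2 ≡ 12562;  8883^4 ≡ 13590;  8883^13 ≡ 6937;  8883^26 ≡ 12300;  8883^52 ≡ 3716;  8883^379 ≡ 4093;  8883^758 ≡ 19708;  8883^1516 ≡ 1.
Smallest exponent giving 1 is 1516.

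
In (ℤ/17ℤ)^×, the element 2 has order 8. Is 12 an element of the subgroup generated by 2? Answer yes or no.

no

⟨2⟩ has order 8; its elements mod 17 are {1, 2, 4, 8, 9, 13, 15, 16}.
12 is not in this set.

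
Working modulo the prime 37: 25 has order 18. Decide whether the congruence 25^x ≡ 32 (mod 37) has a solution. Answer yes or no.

no

⟨25⟩ has order 18; its elements mod 37 are {1, 3, 4, 7, 9, 10, 11, 12, 16, 21, 25, 26, 27, 28, 30, 33, 34, 36}.
32 is not in this set.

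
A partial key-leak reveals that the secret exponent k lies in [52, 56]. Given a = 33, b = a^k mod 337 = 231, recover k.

55

Compute 33^52 mod 337 = 255, then multiply by 33 repeatedly:
  33^52=255  33^53=327  33^54=7  33^55=231
Found 231 at exponent 55.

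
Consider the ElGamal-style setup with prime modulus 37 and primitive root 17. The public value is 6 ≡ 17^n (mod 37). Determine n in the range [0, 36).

9

Successive powers of 17 modulo 37:
  17^0=1  17^1=17  17^2=30  17^3=29  17^4=12  17^5=19
  17^6=27  17^7=15  17^8=33  17^9=6
So 17^9 ≡ 6 (mod 37), giving n = 9.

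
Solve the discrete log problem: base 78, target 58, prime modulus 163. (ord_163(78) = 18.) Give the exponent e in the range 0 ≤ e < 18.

Successive powers of 78 modulo 163:
  78^0=1  78^1=78  78^2=53  78^3=59  78^4=38  78^5=30
  78^6=58
So 78^6 ≡ 58 (mod 163), giving e = 6.

6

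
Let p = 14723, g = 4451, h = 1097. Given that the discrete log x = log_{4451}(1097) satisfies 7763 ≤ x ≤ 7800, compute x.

Compute 4451^7763 mod 14723 = 2410, then multiply by 4451 repeatedly:
  4451^7763=2410  4451^7764=8566  4451^7765=9419  4451^7766=7588  4451^7767=14349
  4451^7768=13748  4451^7769=3560  4451^7770=3612  4451^7771=14219  4451^7772=9315
  4451^7773=1097
Found 1097 at exponent 7773.

7773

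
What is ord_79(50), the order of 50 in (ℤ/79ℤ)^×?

39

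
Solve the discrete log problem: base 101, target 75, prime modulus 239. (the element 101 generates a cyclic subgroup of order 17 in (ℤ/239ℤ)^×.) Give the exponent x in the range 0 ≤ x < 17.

7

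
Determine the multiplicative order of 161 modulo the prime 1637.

The order of 161 must divide p − 1 = 1636 = 2^2 · 409.
Divisors: 1, 2, 4, 409, 818, 1636.
Check each in increasing order: 161^1 ≡ 161;  161^2 ≡ 1366;  161^4 ≡ 1413;  161^409 ≡ 316;  161^818 ≡ 1636;  161^1636 ≡ 1.
Smallest exponent giving 1 is 1636.

1636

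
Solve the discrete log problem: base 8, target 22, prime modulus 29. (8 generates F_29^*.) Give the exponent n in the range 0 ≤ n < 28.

18

Successive powers of 8 modulo 29:
  8^0=1  8^1=8  8^2=6  8^3=19  8^4=7  8^5=27
  8^6=13  8^7=17  8^8=20  8^9=15  8^10=4  8^11=3
  8^12=24  8^13=18  8^14=28  8^15=21  8^16=23  8^17=10
  8^18=22
So 8^18 ≡ 22 (mod 29), giving n = 18.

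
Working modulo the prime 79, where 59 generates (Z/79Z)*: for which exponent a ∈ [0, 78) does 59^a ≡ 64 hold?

36

Baby-step giant-step with m = ceil(sqrt(78)) = 9.
Baby table (59^j mod 79 for j=0..8):
  0:1  1:59  2:5  3:58  4:25  5:53  6:46  7:28
  8:72
Giant step factor: 59^(-9) ≡ 57 (mod 79).
Scan 64·57^i mod 79 for i = 0, 1, …:
  i=0: 64   i=1: 14   i=2: 8   i=3: 61
  i=4: 1
Match at i=4, j=0: a = 4·9 + 0 = 36.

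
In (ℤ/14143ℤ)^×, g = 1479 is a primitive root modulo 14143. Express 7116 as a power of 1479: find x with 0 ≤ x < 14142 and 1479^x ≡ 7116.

Baby-step giant-step with m = ceil(sqrt(14142)) = 119.
Baby table (1479^j mod 14143 for j=0..118):
  0:1  1:1479  2:9419  3:13989  4:12665  5:6203  6:9573  7:1324
  8:6462  9:10773  10:8249  11:9005  12:9832  13:2524  14:13387  15:13316
  16:7308  17:3280  18:71  19:6008  20:4028  21:3209  22:8206  23:1980
  24:819  25:9146  26:6226  27:1161  28:5816  29:2920  30:5065  31:9488
  32:2896  33:11998  34:9720  35:6592  36:5041  37:2278  38:3128  39:1551
  40:2763  41:13293  42:1577  43:12931  44:3613  45:11716  46:2789  47:9318
  48:6040  49:8927  50:7614  51:3278  52:11256  53:1313  54:4336  55:6165
  56:9943  57:11120  58:12314  59:10365  60:12966  61:12949  62:1949  63:11542
  64:17  65:11000  66:4550  67:11525  68:3160  69:6450  70:7168  71:8365
  72:10853  73:13425  74:12946  75:11655  76:11571  77:479  78:1291  79:84
  80:11092  81:13331  82:1207  83:3135  84:11904  85:12124  86:12215  87:5374
  88:13923  89:14052  90:6841  91:5594  92:14014  93:7211  94:1247  95:5723
  96:6803  97:5964  98:9667  99:13063  100:839  101:10440  102:10747  103:12224
  104:4542  105:13836  106:12666  107:7682  108:4849  109:1170  110:4984  111:2833
  112:3679  113:10329  114:2151  115:13297  116:7493  117:8178  118:2997
Giant step factor: 1479^(-119) ≡ 8112 (mod 14143).
Scan 7116·8112^i mod 14143 for i = 0, 1, …:
  i=0: 7116   i=1: 7409   i=2: 8201   i=3: 11983
  i=4: 1257   i=5: 13824   i=6: 441   i=7: 13356
  i=8: 8492   i=9: 10694     …   i=51: 12355
  i=52: 6462
Match at i=52, j=8: x = 52·119 + 8 = 6196.

6196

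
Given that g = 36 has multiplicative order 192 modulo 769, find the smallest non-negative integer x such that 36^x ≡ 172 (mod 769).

71

Baby-step giant-step with m = ceil(sqrt(192)) = 14.
Baby table (36^j mod 769 for j=0..13):
  0:1  1:36  2:527  3:516  4:120  5:475  6:182  7:400
  8:558  9:94  10:308  11:322  12:57  13:514
Giant step factor: 36^(-14) ≡ 753 (mod 769).
Scan 172·753^i mod 769 for i = 0, 1, …:
  i=0: 172   i=1: 324   i=2: 199   i=3: 661
  i=4: 190   i=5: 36
Match at i=5, j=1: x = 5·14 + 1 = 71.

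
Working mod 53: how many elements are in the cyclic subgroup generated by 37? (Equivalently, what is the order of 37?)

26

The order of 37 must divide p − 1 = 52 = 2^2 · 13.
Divisors: 1, 2, 4, 13, 26, 52.
Check each in increasing order: 37^1 ≡ 37;  37^2 ≡ 44;  37^4 ≡ 28;  37^13 ≡ 52;  37^26 ≡ 1.
Smallest exponent giving 1 is 26.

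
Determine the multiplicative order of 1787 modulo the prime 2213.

The order of 1787 must divide p − 1 = 2212 = 2^2 · 7 · 79.
Divisors: 1, 2, 4, 7, 14, 28, 79, 158, 316, 553, 1106, 2212.
Check each in increasing order: 1787^1 ≡ 1787;  1787^2 ≡ 10;  1787^4 ≡ 100;  1787^7 ≡ 1109;  1787^14 ≡ 1666;  1787^28 ≡ 454;  1787^79 ≡ 2049;  1787^158 ≡ 340;  1787^316 ≡ 524;  1787^553 ≡ 2212;  1787^1106 ≡ 1.
Smallest exponent giving 1 is 1106.

1106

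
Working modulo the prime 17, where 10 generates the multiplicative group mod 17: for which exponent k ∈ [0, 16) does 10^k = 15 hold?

Successive powers of 10 modulo 17:
  10^0=1  10^1=10  10^2=15
So 10^2 ≡ 15 (mod 17), giving k = 2.

2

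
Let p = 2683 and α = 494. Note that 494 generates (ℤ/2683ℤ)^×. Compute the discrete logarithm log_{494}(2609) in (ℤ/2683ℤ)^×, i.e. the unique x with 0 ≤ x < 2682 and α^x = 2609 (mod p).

617

Baby-step giant-step with m = ceil(sqrt(2682)) = 52.
Baby table (494^j mod 2683 for j=0..51):
  0:1  1:494  2:2566  3:1228  4:274  5:1206  6:138  7:1097
  8:2635  9:435  10:250  11:82  12:263  13:1138  14:1425  15:1004
  16:2304  17:584  18:1415  19:1430  20:791  21:1719  22:1358  23:102
  24:2094  25:1481  26:1838  27:1118  28:2277  29:661  30:1891  31:470
  32:1442  33:1353  34:315  35:2679  36:707  37:468  38:454  39:1587
  40:542  41:2131  42:978  43:192  44:943  45:1683  46:2355  47:1631
  48:814  49:2349  50:1350  51:1516
Giant step factor: 494^(-52) ≡ 1933 (mod 2683).
Scan 2609·1933^i mod 2683 for i = 0, 1, …:
  i=0: 2609   i=1: 1840   i=2: 1745   i=3: 554
  i=4: 365   i=5: 2599   i=6: 1291   i=7: 313
  i=8: 1354   i=9: 1357   i=10: 1790   i=11: 1683
Match at i=11, j=45: x = 11·52 + 45 = 617.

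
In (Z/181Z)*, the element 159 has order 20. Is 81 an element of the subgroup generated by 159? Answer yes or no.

no

⟨159⟩ has order 20; its elements mod 181 are {1, 19, 22, 31, 35, 42, 46, 56, 59, 74, 107, 122, 125, 135, 139, 146, 150, 159, 162, 180}.
81 is not in this set.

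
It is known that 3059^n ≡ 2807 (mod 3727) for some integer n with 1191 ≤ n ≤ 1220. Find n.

Compute 3059^1191 mod 3727 = 1683, then multiply by 3059 repeatedly:
  3059^1191=1683  3059^1192=1310  3059^1193=765  3059^1194=3306  3059^1195=1703
  3059^1196=2858  3059^1197=2807
Found 2807 at exponent 1197.

1197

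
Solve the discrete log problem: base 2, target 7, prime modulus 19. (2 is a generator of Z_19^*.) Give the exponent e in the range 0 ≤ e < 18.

6

Successive powers of 2 modulo 19:
  2^0=1  2^1=2  2^2=4  2^3=8  2^4=16  2^5=13
  2^6=7
So 2^6 ≡ 7 (mod 19), giving e = 6.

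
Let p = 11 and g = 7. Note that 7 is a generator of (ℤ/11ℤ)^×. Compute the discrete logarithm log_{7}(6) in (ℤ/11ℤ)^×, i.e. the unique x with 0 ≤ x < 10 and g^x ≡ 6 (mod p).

Successive powers of 7 modulo 11:
  7^0=1  7^1=7  7^2=5  7^3=2  7^4=3  7^5=10
  7^6=4  7^7=6
So 7^7 ≡ 6 (mod 11), giving x = 7.

7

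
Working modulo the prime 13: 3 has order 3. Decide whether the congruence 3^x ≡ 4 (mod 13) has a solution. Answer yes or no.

4 ∈ ⟨3⟩ iff 4^3 ≡ 1 (mod 13), since |⟨3⟩| = 3.
4^3 mod 13 = 12.
Since 12 ≠ 1, 4 does not lie in the subgroup.

no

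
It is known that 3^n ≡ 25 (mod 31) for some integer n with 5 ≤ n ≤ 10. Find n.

10

Compute 3^5 mod 31 = 26, then multiply by 3 repeatedly:
  3^5=26  3^6=16  3^7=17  3^8=20  3^9=29
  3^10=25
Found 25 at exponent 10.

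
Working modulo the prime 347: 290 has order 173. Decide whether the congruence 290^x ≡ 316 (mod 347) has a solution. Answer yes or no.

no

316 ∈ ⟨290⟩ iff 316^173 ≡ 1 (mod 347), since |⟨290⟩| = 173.
316^173 mod 347 = 346.
Since 346 ≠ 1, 316 does not lie in the subgroup.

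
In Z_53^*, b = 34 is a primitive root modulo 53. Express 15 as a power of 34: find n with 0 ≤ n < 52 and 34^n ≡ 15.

Successive powers of 34 modulo 53:
  34^0=1  34^1=34  34^2=43  34^3=31  34^4=47  34^5=8
  34^6=7  34^7=26  34^8=36  34^9=5  34^10=11  34^11=3
  34^12=49  34^13=23  34^14=40  34^15=35  34^16=24  34^17=21
  34^18=25  34^19=2  34^20=15
So 34^20 ≡ 15 (mod 53), giving n = 20.

20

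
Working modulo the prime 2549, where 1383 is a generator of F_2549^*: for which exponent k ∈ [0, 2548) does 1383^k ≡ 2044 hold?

1112

Baby-step giant-step with m = ceil(sqrt(2548)) = 51.
Baby table (1383^j mod 2549 for j=0..50):
  0:1  1:1383  2:939  3:1196  4:2316  5:1484  6:427  7:1722
  8:760  9:892  10:2469  11:1516  12:1350  13:1182  14:797  15:1083
  16:1526  17:2435  18:376  19:12  20:1302  21:1072  22:1607  23:2302
  24:2514  25:26  26:272  27:1473  28:508  29:1589  30:349  31:906
  32:1439  33:1917  34:251  35:469  36:1181  37:1963  38:144  39:330
  40:119  41:1441  42:2134  43:2129  44:312  45:715  46:2382  47:998
  48:1225  49:1639  50:676
Giant step factor: 1383^(-51) ≡ 993 (mod 2549).
Scan 2044·993^i mod 2549 for i = 0, 1, …:
  i=0: 2044   i=1: 688   i=2: 52   i=3: 656
  i=4: 1413   i=5: 1159   i=6: 1288   i=7: 1935
  i=8: 2058   i=9: 1845     …   i=20: 2399
  i=21: 1441
Match at i=21, j=41: k = 21·51 + 41 = 1112.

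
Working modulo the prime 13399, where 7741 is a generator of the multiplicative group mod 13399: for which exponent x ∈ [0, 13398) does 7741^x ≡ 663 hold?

1338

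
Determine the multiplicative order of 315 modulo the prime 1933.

1932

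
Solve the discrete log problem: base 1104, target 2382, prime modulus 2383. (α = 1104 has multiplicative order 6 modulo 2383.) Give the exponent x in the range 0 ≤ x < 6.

3

Successive powers of 1104 modulo 2383:
  1104^0=1  1104^1=1104  1104^2=1103  1104^3=2382
So 1104^3 ≡ 2382 (mod 2383), giving x = 3.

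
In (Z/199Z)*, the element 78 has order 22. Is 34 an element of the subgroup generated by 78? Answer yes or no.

no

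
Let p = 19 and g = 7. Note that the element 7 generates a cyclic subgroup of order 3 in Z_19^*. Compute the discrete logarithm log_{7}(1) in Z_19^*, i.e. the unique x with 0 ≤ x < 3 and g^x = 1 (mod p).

0

Successive powers of 7 modulo 19:
  7^0=1
So 7^0 ≡ 1 (mod 19), giving x = 0.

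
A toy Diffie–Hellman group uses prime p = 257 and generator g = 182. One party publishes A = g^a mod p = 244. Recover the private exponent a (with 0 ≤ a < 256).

182

Baby-step giant-step with m = ceil(sqrt(256)) = 16.
Baby table (182^j mod 257 for j=0..15):
  0:1  1:182  2:228  3:119  4:70  5:147  6:26  7:106
  8:17  9:10  10:21  11:224  12:162  13:186  14:185  15:3
Giant step factor: 182^(-16) ≡ 249 (mod 257).
Scan 244·249^i mod 257 for i = 0, 1, …:
  i=0: 244   i=1: 104   i=2: 196   i=3: 231
  i=4: 208   i=5: 135   i=6: 205   i=7: 159
  i=8: 13   i=9: 153   i=10: 61   i=11: 26
Match at i=11, j=6: a = 11·16 + 6 = 182.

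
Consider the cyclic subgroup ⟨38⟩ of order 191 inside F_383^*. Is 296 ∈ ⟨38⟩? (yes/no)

no

296 ∈ ⟨38⟩ iff 296^191 ≡ 1 (mod 383), since |⟨38⟩| = 191.
296^191 mod 383 = 382.
Since 382 ≠ 1, 296 does not lie in the subgroup.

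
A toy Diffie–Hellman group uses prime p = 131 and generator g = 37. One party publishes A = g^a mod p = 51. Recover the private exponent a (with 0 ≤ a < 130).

25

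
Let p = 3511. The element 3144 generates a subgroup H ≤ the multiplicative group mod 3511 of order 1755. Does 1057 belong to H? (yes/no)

1057 ∈ ⟨3144⟩ iff 1057^1755 ≡ 1 (mod 3511), since |⟨3144⟩| = 1755.
1057^1755 mod 3511 = 1.
Since 1 = 1, 1057 lies in the subgroup.

yes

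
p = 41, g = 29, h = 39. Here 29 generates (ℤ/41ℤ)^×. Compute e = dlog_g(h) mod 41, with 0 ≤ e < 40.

18

Successive powers of 29 modulo 41:
  29^0=1  29^1=29  29^2=21  29^3=35  29^4=31  29^5=38
  29^6=36  29^7=19  29^8=18  29^9=30  29^10=9  29^11=15
  29^12=25  29^13=28  29^14=33  29^15=14  29^16=37  29^17=7
  29^18=39
So 29^18 ≡ 39 (mod 41), giving e = 18.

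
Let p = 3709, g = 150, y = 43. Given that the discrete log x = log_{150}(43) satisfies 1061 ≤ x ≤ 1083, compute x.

Compute 150^1061 mod 3709 = 3455, then multiply by 150 repeatedly:
  150^1061=3455  150^1062=2699  150^1063=569  150^1064=43
Found 43 at exponent 1064.

1064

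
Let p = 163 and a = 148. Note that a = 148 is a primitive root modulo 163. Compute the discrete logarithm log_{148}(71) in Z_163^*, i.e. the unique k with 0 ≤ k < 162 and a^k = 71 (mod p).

160

Baby-step giant-step with m = ceil(sqrt(162)) = 13.
Baby table (148^j mod 163 for j=0..12):
  0:1  1:148  2:62  3:48  4:95  5:42  6:22  7:159
  8:60  9:78  10:134  11:109  12:158
Giant step factor: 148^(-13) ≡ 50 (mod 163).
Scan 71·50^i mod 163 for i = 0, 1, …:
  i=0: 71   i=1: 127   i=2: 156   i=3: 139
  i=4: 104   i=5: 147   i=6: 15   i=7: 98
  i=8: 10   i=9: 11   i=10: 61   i=11: 116
  i=12: 95
Match at i=12, j=4: k = 12·13 + 4 = 160.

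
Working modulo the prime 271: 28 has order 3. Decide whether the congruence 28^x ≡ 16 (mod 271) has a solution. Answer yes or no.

no

⟨28⟩ has order 3; its elements mod 271 are {1, 28, 242}.
16 is not in this set.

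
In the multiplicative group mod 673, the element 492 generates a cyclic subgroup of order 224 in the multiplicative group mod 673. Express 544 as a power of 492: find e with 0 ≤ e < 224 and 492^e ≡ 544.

187

Baby-step giant-step with m = ceil(sqrt(224)) = 15.
Baby table (492^j mod 673 for j=0..14):
  0:1  1:492  2:457  3:62  4:219  5:68  6:479  7:118
  8:178  9:86  10:586  11:268  12:621  13:663  14:464
Giant step factor: 492^(-15) ≡ 568 (mod 673).
Scan 544·568^i mod 673 for i = 0, 1, …:
  i=0: 544   i=1: 85   i=2: 497   i=3: 309
  i=4: 532   i=5: 672   i=6: 105   i=7: 416
  i=8: 65   i=9: 578   i=10: 553   i=11: 486
  i=12: 118
Match at i=12, j=7: e = 12·15 + 7 = 187.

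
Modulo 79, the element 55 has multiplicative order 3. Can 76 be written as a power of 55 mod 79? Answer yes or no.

⟨55⟩ has order 3; its elements mod 79 are {1, 23, 55}.
76 is not in this set.

no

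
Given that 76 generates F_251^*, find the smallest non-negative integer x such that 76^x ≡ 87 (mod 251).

Baby-step giant-step with m = ceil(sqrt(250)) = 16.
Baby table (76^j mod 251 for j=0..15):
  0:1  1:76  2:3  3:228  4:9  5:182  6:27  7:44
  8:81  9:132  10:243  11:145  12:227  13:184  14:179  15:50
Giant step factor: 76^(-16) ≡ 208 (mod 251).
Scan 87·208^i mod 251 for i = 0, 1, …:
  i=0: 87   i=1: 24   i=2: 223   i=3: 200
  i=4: 185   i=5: 77   i=6: 203   i=7: 56
  i=8: 102   i=9: 132
Match at i=9, j=9: x = 9·16 + 9 = 153.

153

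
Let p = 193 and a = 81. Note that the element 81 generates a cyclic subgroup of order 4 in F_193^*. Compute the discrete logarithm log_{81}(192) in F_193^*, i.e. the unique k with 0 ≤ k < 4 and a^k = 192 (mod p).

2

Successive powers of 81 modulo 193:
  81^0=1  81^1=81  81^2=192
So 81^2 ≡ 192 (mod 193), giving k = 2.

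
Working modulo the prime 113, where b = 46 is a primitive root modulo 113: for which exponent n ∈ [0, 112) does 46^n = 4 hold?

104

Baby-step giant-step with m = ceil(sqrt(112)) = 11.
Baby table (46^j mod 113 for j=0..10):
  0:1  1:46  2:82  3:43  4:57  5:23  6:41  7:78
  8:85  9:68  10:77
Giant step factor: 46^(-11) ≡ 29 (mod 113).
Scan 4·29^i mod 113 for i = 0, 1, …:
  i=0: 4   i=1: 3   i=2: 87   i=3: 37
  i=4: 56   i=5: 42   i=6: 88   i=7: 66
  i=8: 106   i=9: 23
Match at i=9, j=5: n = 9·11 + 5 = 104.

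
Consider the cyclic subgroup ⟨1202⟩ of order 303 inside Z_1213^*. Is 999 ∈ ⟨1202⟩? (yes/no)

999 ∈ ⟨1202⟩ iff 999^303 ≡ 1 (mod 1213), since |⟨1202⟩| = 303.
999^303 mod 1213 = 495.
Since 495 ≠ 1, 999 does not lie in the subgroup.

no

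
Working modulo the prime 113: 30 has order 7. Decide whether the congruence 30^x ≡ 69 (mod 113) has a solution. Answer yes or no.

⟨30⟩ has order 7; its elements mod 113 are {1, 16, 28, 30, 49, 106, 109}.
69 is not in this set.

no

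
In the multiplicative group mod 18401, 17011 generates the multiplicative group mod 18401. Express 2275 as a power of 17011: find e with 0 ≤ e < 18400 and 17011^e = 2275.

Baby-step giant-step with m = ceil(sqrt(18400)) = 136.
Baby table (17011^j mod 18401 for j=0..135):
  0:1  1:17011  2:18396  3:6950  4:25  5:2052  6:18276  7:8141
  8:625  9:14498  10:15276  11:1114  12:15625  13:12831  14:13880  15:9449
  16:4204  17:7958  18:15782  19:15413  20:13095  21:14940  22:8129  23:17305
  24:14558  25:5480  26:814  27:9402  28:14331  29:8193  30:1949  31:14238
  32:8656  33:2414  34:11923  35:6331  36:13989  37:5147  38:3659  39:11067
  40:106  41:18269  42:17871  43:660  44:2650  45:15101  46:5151  47:16500
  48:11047  49:9505  50:18369  51:7678  52:160  53:16813  54:17601  55:7940
  56:4000  57:15503  58:16802  59:14490  60:7995  61:1154  62:15228  63:12631
  64:15865  65:10449  66:12680  67:2958  68:10204  69:3611  70:4183  71:346
  72:15887  73:16671  74:12570  75:8650  76:10754  77:11953  78:1433  79:13839
  80:11236  81:4409  82:17424  83:14757  84:4885  85:18220  86:12377  87:905
  88:11719  89:13876  90:15009  91:4224  92:16960  93:15682  94:7205  95:13595
  96:777  97:5629  98:14516  99:8657  100:1024  101:11918  102:13281  103:14014
  104:7199  105:3534  106:807  107:731  108:14366  109:14746  110:1774  111:18275
  112:9531  113:630  114:7548  115:15251  116:17463  117:15750  118:4690  119:13255
  120:13352  121:7329  122:6844  123:157  124:2582  125:17616  126:5491  127:3925
  128:9347  129:17177  130:8468  131:6120  132:12863  133:6202  134:9289  135:5792
Giant step factor: 17011^(-136) ≡ 4200 (mod 18401).
Scan 2275·4200^i mod 18401 for i = 0, 1, …:
  i=0: 2275   i=1: 4881   i=2: 1486   i=3: 3261
  i=4: 5856   i=5: 11464   i=6: 11784   i=7: 12511
  i=8: 11345   i=9: 8811     …   i=18: 5039
  i=19: 2650
Match at i=19, j=44: e = 19·136 + 44 = 2628.

2628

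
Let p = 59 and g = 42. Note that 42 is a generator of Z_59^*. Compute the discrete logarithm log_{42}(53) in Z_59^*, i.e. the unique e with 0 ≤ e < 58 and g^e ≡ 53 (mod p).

2

Successive powers of 42 modulo 59:
  42^0=1  42^1=42  42^2=53
So 42^2 ≡ 53 (mod 59), giving e = 2.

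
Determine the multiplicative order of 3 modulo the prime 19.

18

The order of 3 must divide p − 1 = 18 = 2 · 3^2.
Divisors: 1, 2, 3, 6, 9, 18.
Check each in increasing order: 3^1 ≡ 3;  3^2 ≡ 9;  3^3 ≡ 8;  3^6 ≡ 7;  3^9 ≡ 18;  3^18 ≡ 1.
Smallest exponent giving 1 is 18.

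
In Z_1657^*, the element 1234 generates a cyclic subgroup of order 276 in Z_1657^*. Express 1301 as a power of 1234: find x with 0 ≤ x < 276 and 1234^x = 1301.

18

Baby-step giant-step with m = ceil(sqrt(276)) = 17.
Baby table (1234^j mod 1657 for j=0..16):
  0:1  1:1234  2:1630  3:1479  4:729  5:1492  6:201  7:1141
  8:1201  9:676  10:713  11:1632  12:633  13:675  14:1136  15:2
  16:811
Giant step factor: 1234^(-17) ≡ 583 (mod 1657).
Scan 1301·583^i mod 1657 for i = 0, 1, …:
  i=0: 1301   i=1: 1234
Match at i=1, j=1: x = 1·17 + 1 = 18.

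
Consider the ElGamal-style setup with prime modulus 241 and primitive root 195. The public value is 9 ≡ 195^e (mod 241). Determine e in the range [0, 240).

52

Baby-step giant-step with m = ceil(sqrt(240)) = 16.
Baby table (195^j mod 241 for j=0..15):
  0:1  1:195  2:188  3:28  4:158  5:203  6:61  7:86
  8:141  9:21  10:239  11:92  12:106  13:185  14:166  15:76
Giant step factor: 195^(-16) ≡ 160 (mod 241).
Scan 9·160^i mod 241 for i = 0, 1, …:
  i=0: 9   i=1: 235   i=2: 4   i=3: 158
Match at i=3, j=4: e = 3·16 + 4 = 52.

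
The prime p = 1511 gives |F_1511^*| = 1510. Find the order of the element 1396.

The order of 1396 must divide p − 1 = 1510 = 2 · 5 · 151.
Divisors: 1, 2, 5, 10, 151, 302, 755, 1510.
Check each in increasing order: 1396^1 ≡ 1396;  1396^2 ≡ 1137;  1396^5 ≡ 366;  1396^10 ≡ 988;  1396^151 ≡ 1.
Smallest exponent giving 1 is 151.

151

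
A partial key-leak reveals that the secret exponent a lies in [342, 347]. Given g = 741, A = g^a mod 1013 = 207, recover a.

344

Compute 741^342 mod 1013 = 469, then multiply by 741 repeatedly:
  741^342=469  741^343=70  741^344=207
Found 207 at exponent 344.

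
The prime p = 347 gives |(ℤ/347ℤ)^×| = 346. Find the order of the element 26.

346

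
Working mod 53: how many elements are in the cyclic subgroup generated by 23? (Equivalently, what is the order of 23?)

4

The order of 23 must divide p − 1 = 52 = 2^2 · 13.
Divisors: 1, 2, 4, 13, 26, 52.
Check each in increasing order: 23^1 ≡ 23;  23^2 ≡ 52;  23^4 ≡ 1.
Smallest exponent giving 1 is 4.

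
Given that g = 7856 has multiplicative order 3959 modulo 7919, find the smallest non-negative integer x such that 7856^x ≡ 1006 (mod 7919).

1398

Baby-step giant-step with m = ceil(sqrt(3959)) = 63.
Baby table (7856^j mod 7919 for j=0..62):
  0:1  1:7856  2:3969  3:3361  4:2070  5:4213  6:3827  7:4388
  8:721  9:2091  10:2890  11:67  12:3698  13:4596  14:3455  15:4067
  16:5106  17:3001  18:993  19:793  20:5474  21:3574  22:4489  23:2277
  24:7010  25:1834  26:3243  27:1585  28:3092  29:3179  30:5617  31:2484
  32:1888  33:7760  34:2098  35:2449  36:4093  37:3468  38:3248  39:1270
  40:7099  41:4146  42:129  43:7711  44:5185  45:5943  46:5703  47:4985
  48:2705  49:3803  50:5900  51:493  52:617  53:724  54:1902  55:6878
  56:2231  57:1989  58:1397  59:7017  60:1393  61:7269  62:1355
Giant step factor: 7856^(-63) ≡ 5744 (mod 7919).
Scan 1006·5744^i mod 7919 for i = 0, 1, …:
  i=0: 1006   i=1: 5513   i=2: 6510   i=3: 7841
  i=4: 3351   i=5: 4974   i=6: 6823   i=7: 181
  i=8: 2275   i=9: 1250     …   i=21: 3246
  i=22: 3698
Match at i=22, j=12: x = 22·63 + 12 = 1398.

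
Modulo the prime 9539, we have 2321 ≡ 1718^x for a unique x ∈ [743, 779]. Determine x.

747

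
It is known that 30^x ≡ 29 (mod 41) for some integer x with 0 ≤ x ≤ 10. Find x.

9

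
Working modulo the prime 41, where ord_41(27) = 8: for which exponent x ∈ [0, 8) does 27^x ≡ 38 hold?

7

Successive powers of 27 modulo 41:
  27^0=1  27^1=27  27^2=32  27^3=3  27^4=40  27^5=14
  27^6=9  27^7=38
So 27^7 ≡ 38 (mod 41), giving x = 7.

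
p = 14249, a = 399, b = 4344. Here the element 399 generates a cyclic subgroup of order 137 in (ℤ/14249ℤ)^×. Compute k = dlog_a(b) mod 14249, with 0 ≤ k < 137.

Baby-step giant-step with m = ceil(sqrt(137)) = 12.
Baby table (399^j mod 14249 for j=0..11):
  0:1  1:399  2:2462  3:13406  4:5619  5:4888  6:12448  7:8100
  8:11626  9:7849  10:11220  11:2594
Giant step factor: 399^(-12) ≡ 124 (mod 14249).
Scan 4344·124^i mod 14249 for i = 0, 1, …:
  i=0: 4344   i=1: 11443   i=2: 8281   i=3: 916
  i=4: 13841   i=5: 6404   i=6: 10401   i=7: 7314
  i=8: 9249   i=9: 6956   i=10: 7604   i=11: 2462
Match at i=11, j=2: k = 11·12 + 2 = 134.

134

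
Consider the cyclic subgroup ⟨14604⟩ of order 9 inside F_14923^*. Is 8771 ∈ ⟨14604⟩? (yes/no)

8771 ∈ ⟨14604⟩ iff 8771^9 ≡ 1 (mod 14923), since |⟨14604⟩| = 9.
8771^9 mod 14923 = 7721.
Since 7721 ≠ 1, 8771 does not lie in the subgroup.

no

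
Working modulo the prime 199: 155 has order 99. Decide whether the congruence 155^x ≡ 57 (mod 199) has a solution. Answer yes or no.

yes

57 ∈ ⟨155⟩ iff 57^99 ≡ 1 (mod 199), since |⟨155⟩| = 99.
57^99 mod 199 = 1.
Since 1 = 1, 57 lies in the subgroup.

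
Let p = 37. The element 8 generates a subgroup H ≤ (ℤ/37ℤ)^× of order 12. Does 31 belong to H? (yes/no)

⟨8⟩ has order 12; its elements mod 37 are {1, 6, 8, 10, 11, 14, 23, 26, 27, 29, 31, 36}.
31 is in this set.

yes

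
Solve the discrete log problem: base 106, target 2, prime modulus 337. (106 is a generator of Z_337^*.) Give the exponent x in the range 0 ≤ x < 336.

128

Baby-step giant-step with m = ceil(sqrt(336)) = 19.
Baby table (106^j mod 337 for j=0..18):
  0:1  1:106  2:115  3:58  4:82  5:267  6:331  7:38
  8:321  9:326  10:182  11:83  12:36  13:109  14:96  15:66
  16:256  17:176  18:121
Giant step factor: 106^(-19) ≡ 118 (mod 337).
Scan 2·118^i mod 337 for i = 0, 1, …:
  i=0: 2   i=1: 236   i=2: 214   i=3: 314
  i=4: 319   i=5: 235   i=6: 96
Match at i=6, j=14: x = 6·19 + 14 = 128.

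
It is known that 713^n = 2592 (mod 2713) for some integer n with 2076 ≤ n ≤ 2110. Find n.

Compute 713^2076 mod 2713 = 907, then multiply by 713 repeatedly:
  713^2076=907  713^2077=997  713^2078=55  713^2079=1233  713^2080=117
  713^2081=2031  713^2082=2074  713^2083=177  713^2084=1403  713^2085=1955
  713^2086=2146  713^2087=2679  713^2088=175  713^2089=2690  713^2090=2592
Found 2592 at exponent 2090.

2090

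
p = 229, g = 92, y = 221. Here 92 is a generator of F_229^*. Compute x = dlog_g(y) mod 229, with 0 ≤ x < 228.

51

Baby-step giant-step with m = ceil(sqrt(228)) = 16.
Baby table (92^j mod 229 for j=0..15):
  0:1  1:92  2:220  3:88  4:81  5:124  6:187  7:29
  8:149  9:197  10:33  11:59  12:161  13:156  14:154  15:199
Giant step factor: 92^(-16) ≡ 19 (mod 229).
Scan 221·19^i mod 229 for i = 0, 1, …:
  i=0: 221   i=1: 77   i=2: 89   i=3: 88
Match at i=3, j=3: x = 3·16 + 3 = 51.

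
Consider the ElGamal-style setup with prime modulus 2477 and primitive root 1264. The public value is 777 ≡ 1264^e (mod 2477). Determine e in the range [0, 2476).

Baby-step giant-step with m = ceil(sqrt(2476)) = 50.
Baby table (1264^j mod 2477 for j=0..49):
  0:1  1:1264  2:31  3:2029  4:961  5:974  6:67  7:470
  8:2077  9:2185  10:2462  11:856  12:2012  13:1766  14:447  15:252
  16:1472  17:381  18:1046  19:1903  20:225  21:2022  22:2021  23:757
  24:726  25:1174  26:213  27:1716  28:1649  29:1179  30:1579  31:1871
  32:1886  33:1030  34:1495  35:2206  36:1759  37:1507  38:35  39:2131
  40:1085  41:1659  42:1434  43:1889  44:2345  45:1588  46:862  47:2165
  48:1952  49:236
Giant step factor: 1264^(-50) ≡ 2186 (mod 2477).
Scan 777·2186^i mod 2477 for i = 0, 1, …:
  i=0: 777   i=1: 1777   i=2: 586   i=3: 387
  i=4: 1325   i=5: 837   i=6: 1656   i=7: 1119
  i=8: 1335   i=9: 404     …   i=13: 1725
  i=14: 856
Match at i=14, j=11: e = 14·50 + 11 = 711.

711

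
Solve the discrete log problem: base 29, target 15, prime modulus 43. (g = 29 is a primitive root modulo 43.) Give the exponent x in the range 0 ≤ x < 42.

Successive powers of 29 modulo 43:
  29^0=1  29^1=29  29^2=24  29^3=8  29^4=17  29^5=20
  29^6=21  29^7=7  29^8=31  29^9=39  29^10=13  29^11=33
  29^12=11  29^13=18  29^14=6  29^15=2  29^16=15
So 29^16 ≡ 15 (mod 43), giving x = 16.

16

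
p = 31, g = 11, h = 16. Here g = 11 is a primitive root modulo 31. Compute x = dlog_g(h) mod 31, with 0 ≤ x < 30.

12

Successive powers of 11 modulo 31:
  11^0=1  11^1=11  11^2=28  11^3=29  11^4=9  11^5=6
  11^6=4  11^7=13  11^8=19  11^9=23  11^10=5  11^11=24
  11^12=16
So 11^12 ≡ 16 (mod 31), giving x = 12.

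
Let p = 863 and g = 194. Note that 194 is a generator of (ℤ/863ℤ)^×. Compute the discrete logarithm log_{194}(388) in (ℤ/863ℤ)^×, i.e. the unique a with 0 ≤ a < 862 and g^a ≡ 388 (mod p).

Baby-step giant-step with m = ceil(sqrt(862)) = 30.
Baby table (194^j mod 863 for j=0..29):
  0:1  1:194  2:527  3:404  4:706  5:610  6:109  7:434
  8:485  9:23  10:147  11:39  12:662  13:704  14:222  15:781
  16:489  17:799  18:529  19:792  20:34  21:555  22:658  23:791
  24:703  25:28  26:254  27:85  28:93  29:782
Giant step factor: 194^(-30) ≡ 513 (mod 863).
Scan 388·513^i mod 863 for i = 0, 1, …:
  i=0: 388   i=1: 554   i=2: 275   i=3: 406
  i=4: 295   i=5: 310   i=6: 238   i=7: 411
  i=8: 271   i=9: 80   i=10: 479   i=11: 635
  i=12: 404
Match at i=12, j=3: a = 12·30 + 3 = 363.

363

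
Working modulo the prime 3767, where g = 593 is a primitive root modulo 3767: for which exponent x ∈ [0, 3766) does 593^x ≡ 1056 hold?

2079

Baby-step giant-step with m = ceil(sqrt(3766)) = 62.
Baby table (593^j mod 3767 for j=0..61):
  0:1  1:593  2:1318  3:1805  4:537  5:2013  6:3337  7:1166
  8:2077  9:3619  10:2644  11:820  12:317  13:3398  14:3436  15:3368
  16:714  17:1498  18:3069  19:456  20:2951  21:2055  22:1874  23:17
  24:2547  25:3571  26:549  27:1595  28:318  29:224  30:987  31:1406
  32:1251  33:3511  34:2639  35:1622  36:1261  37:1907  38:751  39:837
  40:2864  41:3202  42:218  43:1196  44:1032  45:1722  46:289  47:1862
  48:435  49:1799  50:746  51:1639  52:41  53:1711  54:1300  55:2432
  56:3182  57:3426  58:1205  59:2602  60:2283  61:1466
Giant step factor: 593^(-62) ≡ 1329 (mod 3767).
Scan 1056·1329^i mod 3767 for i = 0, 1, …:
  i=0: 1056   i=1: 2100   i=2: 3320   i=3: 1123
  i=4: 735   i=5: 1162   i=6: 3595   i=7: 1199
  i=8: 30   i=9: 2200     …   i=32: 65
  i=33: 3511
Match at i=33, j=33: x = 33·62 + 33 = 2079.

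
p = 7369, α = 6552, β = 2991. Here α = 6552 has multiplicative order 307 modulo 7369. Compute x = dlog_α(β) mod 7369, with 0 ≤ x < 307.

Baby-step giant-step with m = ceil(sqrt(307)) = 18.
Baby table (6552^j mod 7369 for j=0..17):
  0:1  1:6552  2:4279  3:4332  4:5245  5:3593  6:4750  7:2713
  8:1548  9:2752  10:6530  11:146  12:5991  13:5738  14:6107  15:6763
  16:1379  17:814
Giant step factor: 6552^(-18) ≡ 1810 (mod 7369).
Scan 2991·1810^i mod 7369 for i = 0, 1, …:
  i=0: 2991   i=1: 4864   i=2: 5254   i=3: 3730
  i=4: 1296   i=5: 2418   i=6: 6763
Match at i=6, j=15: x = 6·18 + 15 = 123.

123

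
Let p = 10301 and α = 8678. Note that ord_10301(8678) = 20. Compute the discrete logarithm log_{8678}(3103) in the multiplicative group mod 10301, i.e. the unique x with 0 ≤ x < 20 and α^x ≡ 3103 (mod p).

14

Successive powers of 8678 modulo 10301:
  8678^0=1  8678^1=8678  8678^2=7374  8678^3=1760  8678^4=7198  8678^5=9281
  8678^6=7300  8678^7=8551  8678^8=7475  8678^9=2653  8678^10=10300  8678^11=1623
  8678^12=2927  8678^13=8541  8678^14=3103
So 8678^14 ≡ 3103 (mod 10301), giving x = 14.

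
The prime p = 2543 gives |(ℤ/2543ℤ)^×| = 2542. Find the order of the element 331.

1271

The order of 331 must divide p − 1 = 2542 = 2 · 31 · 41.
Divisors: 1, 2, 31, 41, 62, 82, 1271, 2542.
Check each in increasing order: 331^1 ≡ 331;  331^2 ≡ 212;  331^31 ≡ 1975;  331^41 ≡ 108;  331^62 ≡ 2206;  331^82 ≡ 1492;  331^1271 ≡ 1.
Smallest exponent giving 1 is 1271.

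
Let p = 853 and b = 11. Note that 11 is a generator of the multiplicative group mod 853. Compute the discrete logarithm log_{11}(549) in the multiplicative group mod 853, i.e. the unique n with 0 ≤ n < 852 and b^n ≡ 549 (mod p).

820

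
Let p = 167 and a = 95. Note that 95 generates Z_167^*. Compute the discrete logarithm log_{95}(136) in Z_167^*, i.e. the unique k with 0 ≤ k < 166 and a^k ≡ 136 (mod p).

Baby-step giant-step with m = ceil(sqrt(166)) = 13.
Baby table (95^j mod 167 for j=0..12):
  0:1  1:95  2:7  3:164  4:49  5:146  6:9  7:20
  8:63  9:140  10:107  11:145  12:81
Giant step factor: 95^(-13) ≡ 90 (mod 167).
Scan 136·90^i mod 167 for i = 0, 1, …:
  i=0: 136   i=1: 49
Match at i=1, j=4: k = 1·13 + 4 = 17.

17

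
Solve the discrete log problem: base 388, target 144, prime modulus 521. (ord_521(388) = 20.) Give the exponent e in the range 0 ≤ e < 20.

Successive powers of 388 modulo 521:
  388^0=1  388^1=388  388^2=496  388^3=199  388^4=104  388^5=235
  388^6=5  388^7=377  388^8=396  388^9=474  388^10=520  388^11=133
  388^12=25  388^13=322  388^14=417  388^15=286  388^16=516  388^17=144
So 388^17 ≡ 144 (mod 521), giving e = 17.

17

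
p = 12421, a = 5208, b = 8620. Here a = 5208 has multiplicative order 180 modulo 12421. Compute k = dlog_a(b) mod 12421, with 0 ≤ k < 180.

106

Baby-step giant-step with m = ceil(sqrt(180)) = 14.
Baby table (5208^j mod 12421 for j=0..13):
  0:1  1:5208  2:8221  3:12202  4:2180  5:646  6:10698  7:6999
  8:7578  9:4707  10:7423  11:4832  12:110  13:1514
Giant step factor: 5208^(-14) ≡ 1989 (mod 12421).
Scan 8620·1989^i mod 12421 for i = 0, 1, …:
  i=0: 8620   i=1: 4200   i=2: 6888   i=3: 12290
  i=4: 282   i=5: 1953   i=6: 9165   i=7: 7578
Match at i=7, j=8: k = 7·14 + 8 = 106.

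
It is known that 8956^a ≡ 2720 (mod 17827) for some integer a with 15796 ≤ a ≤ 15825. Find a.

15823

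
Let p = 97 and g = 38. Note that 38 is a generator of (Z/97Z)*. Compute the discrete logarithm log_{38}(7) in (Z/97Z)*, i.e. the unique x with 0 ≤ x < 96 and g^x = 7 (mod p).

37

Baby-step giant-step with m = ceil(sqrt(96)) = 10.
Baby table (38^j mod 97 for j=0..9):
  0:1  1:38  2:86  3:67  4:24  5:39  6:27  7:56
  8:91  9:63
Giant step factor: 38^(-10) ≡ 25 (mod 97).
Scan 7·25^i mod 97 for i = 0, 1, …:
  i=0: 7   i=1: 78   i=2: 10   i=3: 56
Match at i=3, j=7: x = 3·10 + 7 = 37.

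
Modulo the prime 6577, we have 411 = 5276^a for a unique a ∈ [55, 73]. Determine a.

64

Compute 5276^55 mod 6577 = 4907, then multiply by 5276 repeatedly:
  5276^55=4907  5276^56=2260  5276^57=6236  5276^58=2982  5276^59=848
  5276^60=1688  5276^61=630  5276^62=2495  5276^63=3043  5276^64=411
Found 411 at exponent 64.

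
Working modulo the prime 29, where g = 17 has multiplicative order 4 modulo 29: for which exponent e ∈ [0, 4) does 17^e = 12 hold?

Successive powers of 17 modulo 29:
  17^0=1  17^1=17  17^2=28  17^3=12
So 17^3 ≡ 12 (mod 29), giving e = 3.

3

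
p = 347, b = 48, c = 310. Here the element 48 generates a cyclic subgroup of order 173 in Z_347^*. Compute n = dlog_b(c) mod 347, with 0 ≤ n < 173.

Successive powers of 48 modulo 347:
  48^0=1  48^1=48  48^2=222  48^3=246  48^4=10  48^5=133
  48^6=138  48^7=31  48^8=100  48^9=289  48^10=339  48^11=310
So 48^11 ≡ 310 (mod 347), giving n = 11.

11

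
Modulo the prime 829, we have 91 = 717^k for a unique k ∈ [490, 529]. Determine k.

Compute 717^490 mod 829 = 183, then multiply by 717 repeatedly:
  717^490=183  717^491=229  717^492=51  717^493=91
Found 91 at exponent 493.

493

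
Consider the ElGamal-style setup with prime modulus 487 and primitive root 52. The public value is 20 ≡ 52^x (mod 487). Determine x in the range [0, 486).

167

Baby-step giant-step with m = ceil(sqrt(486)) = 23.
Baby table (52^j mod 487 for j=0..22):
  0:1  1:52  2:269  3:352  4:285  5:210  6:206  7:485
  8:383  9:436  10:270  11:404  12:67  13:75  14:4  15:208
  16:102  17:434  18:166  19:353  20:337  21:479  22:71
Giant step factor: 52^(-23) ≡ 74 (mod 487).
Scan 20·74^i mod 487 for i = 0, 1, …:
  i=0: 20   i=1: 19   i=2: 432   i=3: 313
  i=4: 273   i=5: 235   i=6: 345   i=7: 206
Match at i=7, j=6: x = 7·23 + 6 = 167.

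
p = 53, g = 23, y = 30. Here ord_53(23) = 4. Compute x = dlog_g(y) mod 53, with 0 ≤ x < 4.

3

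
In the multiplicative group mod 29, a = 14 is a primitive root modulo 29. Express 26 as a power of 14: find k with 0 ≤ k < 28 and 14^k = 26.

Successive powers of 14 modulo 29:
  14^0=1  14^1=14  14^2=22  14^3=18  14^4=20  14^5=19
  14^6=5  14^7=12  14^8=23  14^9=3  14^10=13  14^11=8
  14^12=25  14^13=2  14^14=28  14^15=15  14^16=7  14^17=11
  14^18=9  14^19=10  14^20=24  14^21=17  14^22=6  14^23=26
So 14^23 ≡ 26 (mod 29), giving k = 23.

23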